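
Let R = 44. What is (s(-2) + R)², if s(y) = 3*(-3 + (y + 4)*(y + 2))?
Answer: 1225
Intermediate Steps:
s(y) = -9 + 3*(2 + y)*(4 + y) (s(y) = 3*(-3 + (4 + y)*(2 + y)) = 3*(-3 + (2 + y)*(4 + y)) = -9 + 3*(2 + y)*(4 + y))
(s(-2) + R)² = ((15 + 3*(-2)² + 18*(-2)) + 44)² = ((15 + 3*4 - 36) + 44)² = ((15 + 12 - 36) + 44)² = (-9 + 44)² = 35² = 1225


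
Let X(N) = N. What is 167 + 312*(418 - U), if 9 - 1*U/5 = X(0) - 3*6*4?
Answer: 4223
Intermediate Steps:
U = 405 (U = 45 - 5*(0 - 3*6*4) = 45 - 5*(0 - 18*4) = 45 - 5*(0 - 1*72) = 45 - 5*(0 - 72) = 45 - 5*(-72) = 45 + 360 = 405)
167 + 312*(418 - U) = 167 + 312*(418 - 1*405) = 167 + 312*(418 - 405) = 167 + 312*13 = 167 + 4056 = 4223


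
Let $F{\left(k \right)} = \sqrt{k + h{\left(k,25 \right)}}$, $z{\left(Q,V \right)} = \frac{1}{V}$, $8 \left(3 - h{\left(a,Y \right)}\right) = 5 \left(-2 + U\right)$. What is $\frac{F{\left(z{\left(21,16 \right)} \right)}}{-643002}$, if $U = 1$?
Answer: $- \frac{\sqrt{59}}{2572008} \approx -2.9864 \cdot 10^{-6}$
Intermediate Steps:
$h{\left(a,Y \right)} = \frac{29}{8}$ ($h{\left(a,Y \right)} = 3 - \frac{5 \left(-2 + 1\right)}{8} = 3 - \frac{5 \left(-1\right)}{8} = 3 - - \frac{5}{8} = 3 + \frac{5}{8} = \frac{29}{8}$)
$F{\left(k \right)} = \sqrt{\frac{29}{8} + k}$ ($F{\left(k \right)} = \sqrt{k + \frac{29}{8}} = \sqrt{\frac{29}{8} + k}$)
$\frac{F{\left(z{\left(21,16 \right)} \right)}}{-643002} = \frac{\frac{1}{4} \sqrt{58 + \frac{16}{16}}}{-643002} = \frac{\sqrt{58 + 16 \cdot \frac{1}{16}}}{4} \left(- \frac{1}{643002}\right) = \frac{\sqrt{58 + 1}}{4} \left(- \frac{1}{643002}\right) = \frac{\sqrt{59}}{4} \left(- \frac{1}{643002}\right) = - \frac{\sqrt{59}}{2572008}$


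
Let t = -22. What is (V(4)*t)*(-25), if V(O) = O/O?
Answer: 550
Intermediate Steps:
V(O) = 1
(V(4)*t)*(-25) = (1*(-22))*(-25) = -22*(-25) = 550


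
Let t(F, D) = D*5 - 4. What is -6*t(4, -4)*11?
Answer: 1584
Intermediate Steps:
t(F, D) = -4 + 5*D (t(F, D) = 5*D - 4 = -4 + 5*D)
-6*t(4, -4)*11 = -6*(-4 + 5*(-4))*11 = -6*(-4 - 20)*11 = -6*(-24)*11 = 144*11 = 1584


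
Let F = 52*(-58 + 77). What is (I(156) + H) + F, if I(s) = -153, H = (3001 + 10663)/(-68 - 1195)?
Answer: 1040941/1263 ≈ 824.18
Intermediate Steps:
H = -13664/1263 (H = 13664/(-1263) = 13664*(-1/1263) = -13664/1263 ≈ -10.819)
F = 988 (F = 52*19 = 988)
(I(156) + H) + F = (-153 - 13664/1263) + 988 = -206903/1263 + 988 = 1040941/1263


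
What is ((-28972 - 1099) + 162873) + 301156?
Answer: 433958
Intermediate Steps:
((-28972 - 1099) + 162873) + 301156 = (-30071 + 162873) + 301156 = 132802 + 301156 = 433958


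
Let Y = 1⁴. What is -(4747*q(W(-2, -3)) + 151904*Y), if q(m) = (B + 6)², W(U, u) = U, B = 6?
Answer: -835472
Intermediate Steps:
q(m) = 144 (q(m) = (6 + 6)² = 12² = 144)
Y = 1
-(4747*q(W(-2, -3)) + 151904*Y) = -4747/(1/(144 + 1*32)) = -4747/(1/(144 + 32)) = -4747/(1/176) = -4747/1/176 = -4747*176 = -835472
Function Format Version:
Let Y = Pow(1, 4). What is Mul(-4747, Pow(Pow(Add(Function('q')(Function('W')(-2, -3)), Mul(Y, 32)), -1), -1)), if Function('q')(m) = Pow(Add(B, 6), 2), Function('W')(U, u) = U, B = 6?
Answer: -835472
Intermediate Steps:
Function('q')(m) = 144 (Function('q')(m) = Pow(Add(6, 6), 2) = Pow(12, 2) = 144)
Y = 1
Mul(-4747, Pow(Pow(Add(Function('q')(Function('W')(-2, -3)), Mul(Y, 32)), -1), -1)) = Mul(-4747, Pow(Pow(Add(144, Mul(1, 32)), -1), -1)) = Mul(-4747, Pow(Pow(Add(144, 32), -1), -1)) = Mul(-4747, Pow(Pow(176, -1), -1)) = Mul(-4747, Pow(Rational(1, 176), -1)) = Mul(-4747, 176) = -835472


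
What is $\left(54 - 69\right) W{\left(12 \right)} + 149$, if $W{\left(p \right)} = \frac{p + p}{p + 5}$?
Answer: $\frac{2173}{17} \approx 127.82$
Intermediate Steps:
$W{\left(p \right)} = \frac{2 p}{5 + p}$
$\left(54 - 69\right) W{\left(12 \right)} + 149 = \left(54 - 69\right) 2 \cdot 12 \frac{1}{5 + 12} + 149 = \left(54 - 69\right) 2 \cdot 12 \cdot \frac{1}{17} + 149 = - 15 \cdot 2 \cdot 12 \cdot \frac{1}{17} + 149 = \left(-15\right) \frac{24}{17} + 149 = - \frac{360}{17} + 149 = \frac{2173}{17}$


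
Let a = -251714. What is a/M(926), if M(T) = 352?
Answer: -125857/176 ≈ -715.10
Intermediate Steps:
a/M(926) = -251714/352 = -251714*1/352 = -125857/176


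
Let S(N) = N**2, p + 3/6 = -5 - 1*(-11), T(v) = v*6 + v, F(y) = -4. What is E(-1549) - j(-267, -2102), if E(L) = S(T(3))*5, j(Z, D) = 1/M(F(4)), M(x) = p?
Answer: 24253/11 ≈ 2204.8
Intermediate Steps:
T(v) = 7*v (T(v) = 6*v + v = 7*v)
p = 11/2 (p = -1/2 + (-5 - 1*(-11)) = -1/2 + (-5 + 11) = -1/2 + 6 = 11/2 ≈ 5.5000)
M(x) = 11/2
j(Z, D) = 2/11 (j(Z, D) = 1/(11/2) = 2/11)
E(L) = 2205 (E(L) = (7*3)**2*5 = 21**2*5 = 441*5 = 2205)
E(-1549) - j(-267, -2102) = 2205 - 1*2/11 = 2205 - 2/11 = 24253/11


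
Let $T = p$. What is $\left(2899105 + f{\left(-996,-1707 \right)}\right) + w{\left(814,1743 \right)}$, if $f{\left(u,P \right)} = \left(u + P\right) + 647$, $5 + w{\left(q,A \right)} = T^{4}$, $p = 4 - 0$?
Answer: $2897300$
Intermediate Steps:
$p = 4$ ($p = 4 + 0 = 4$)
$T = 4$
$w{\left(q,A \right)} = 251$ ($w{\left(q,A \right)} = -5 + 4^{4} = -5 + 256 = 251$)
$f{\left(u,P \right)} = 647 + P + u$ ($f{\left(u,P \right)} = \left(P + u\right) + 647 = 647 + P + u$)
$\left(2899105 + f{\left(-996,-1707 \right)}\right) + w{\left(814,1743 \right)} = \left(2899105 - 2056\right) + 251 = 2897049 + 251 = 2897300$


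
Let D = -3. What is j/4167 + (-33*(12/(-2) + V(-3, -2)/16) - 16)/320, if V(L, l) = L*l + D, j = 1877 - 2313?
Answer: 9489451/21335040 ≈ 0.44478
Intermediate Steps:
j = -436
V(L, l) = -3 + L*l (V(L, l) = L*l - 3 = -3 + L*l)
j/4167 + (-33*(12/(-2) + V(-3, -2)/16) - 16)/320 = -436/4167 + (-33*(12/(-2) + (-3 - 3*(-2))/16) - 16)/320 = -436*1/4167 + (-33*(12*(-1/2) + (-3 + 6)*(1/16)) - 16)*(1/320) = -436/4167 + (-33*(-6 + 3*(1/16)) - 16)*(1/320) = -436/4167 + (-33*(-6 + 3/16) - 16)*(1/320) = -436/4167 + (-33*(-93/16) - 16)*(1/320) = -436/4167 + (3069/16 - 16)*(1/320) = -436/4167 + (2813/16)*(1/320) = -436/4167 + 2813/5120 = 9489451/21335040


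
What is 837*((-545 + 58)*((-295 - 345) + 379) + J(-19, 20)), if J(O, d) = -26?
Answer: 106366797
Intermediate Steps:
837*((-545 + 58)*((-295 - 345) + 379) + J(-19, 20)) = 837*((-545 + 58)*((-295 - 345) + 379) - 26) = 837*(-487*(-640 + 379) - 26) = 837*(-487*(-261) - 26) = 837*(127107 - 26) = 837*127081 = 106366797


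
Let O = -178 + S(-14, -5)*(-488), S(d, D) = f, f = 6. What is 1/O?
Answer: -1/3106 ≈ -0.00032196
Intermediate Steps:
S(d, D) = 6
O = -3106 (O = -178 + 6*(-488) = -178 - 2928 = -3106)
1/O = 1/(-3106) = -1/3106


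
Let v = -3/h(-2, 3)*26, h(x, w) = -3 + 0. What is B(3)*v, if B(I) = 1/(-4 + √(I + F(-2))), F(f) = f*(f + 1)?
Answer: -104/11 - 26*√5/11 ≈ -14.740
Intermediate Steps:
h(x, w) = -3
F(f) = f*(1 + f)
B(I) = 1/(-4 + √(2 + I)) (B(I) = 1/(-4 + √(I - 2*(1 - 2))) = 1/(-4 + √(I - 2*(-1))) = 1/(-4 + √(I + 2)) = 1/(-4 + √(2 + I)))
v = 26 (v = -3/(-3)*26 = -3*(-⅓)*26 = 1*26 = 26)
B(3)*v = 26/(-4 + √(2 + 3)) = 26/(-4 + √5)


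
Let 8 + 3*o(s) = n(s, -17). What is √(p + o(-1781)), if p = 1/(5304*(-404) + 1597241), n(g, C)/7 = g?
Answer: 8*I*√6962268201438/327345 ≈ 64.485*I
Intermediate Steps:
n(g, C) = 7*g
o(s) = -8/3 + 7*s/3 (o(s) = -8/3 + (7*s)/3 = -8/3 + 7*s/3)
p = -1/545575 (p = 1/(-2142816 + 1597241) = 1/(-545575) = -1/545575 ≈ -1.8329e-6)
√(p + o(-1781)) = √(-1/545575 + (-8/3 + (7/3)*(-1781))) = √(-1/545575 + (-8/3 - 12467/3)) = √(-1/545575 - 12475/3) = √(-6806048128/1636725) = 8*I*√6962268201438/327345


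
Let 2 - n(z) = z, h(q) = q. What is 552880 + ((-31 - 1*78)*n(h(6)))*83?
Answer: 589068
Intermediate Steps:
n(z) = 2 - z
552880 + ((-31 - 1*78)*n(h(6)))*83 = 552880 + ((-31 - 1*78)*(2 - 1*6))*83 = 552880 + ((-31 - 78)*(2 - 6))*83 = 552880 - 109*(-4)*83 = 552880 + 436*83 = 552880 + 36188 = 589068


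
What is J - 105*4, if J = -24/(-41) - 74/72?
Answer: -620573/1476 ≈ -420.44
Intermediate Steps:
J = -653/1476 (J = -24*(-1/41) - 74*1/72 = 24/41 - 37/36 = -653/1476 ≈ -0.44241)
J - 105*4 = -653/1476 - 105*4 = -653/1476 - 420 = -620573/1476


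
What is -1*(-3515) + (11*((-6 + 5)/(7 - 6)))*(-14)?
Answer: 3669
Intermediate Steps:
-1*(-3515) + (11*((-6 + 5)/(7 - 6)))*(-14) = 3515 + (11*(-1/1))*(-14) = 3515 + (11*(-1*1))*(-14) = 3515 + (11*(-1))*(-14) = 3515 - 11*(-14) = 3515 + 154 = 3669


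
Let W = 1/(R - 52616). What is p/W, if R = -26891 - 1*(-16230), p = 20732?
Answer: -1311858764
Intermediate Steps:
R = -10661 (R = -26891 + 16230 = -10661)
W = -1/63277 (W = 1/(-10661 - 52616) = 1/(-63277) = -1/63277 ≈ -1.5804e-5)
p/W = 20732/(-1/63277) = 20732*(-63277) = -1311858764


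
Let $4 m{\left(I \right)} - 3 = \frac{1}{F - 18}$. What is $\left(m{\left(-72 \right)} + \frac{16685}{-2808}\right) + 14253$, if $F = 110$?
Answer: $\frac{1840361221}{129168} \approx 14248.0$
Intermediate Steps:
$m{\left(I \right)} = \frac{277}{368}$ ($m{\left(I \right)} = \frac{3}{4} + \frac{1}{4 \left(110 - 18\right)} = \frac{3}{4} + \frac{1}{4 \cdot 92} = \frac{3}{4} + \frac{1}{4} \cdot \frac{1}{92} = \frac{3}{4} + \frac{1}{368} = \frac{277}{368}$)
$\left(m{\left(-72 \right)} + \frac{16685}{-2808}\right) + 14253 = \left(\frac{277}{368} + \frac{16685}{-2808}\right) + 14253 = \left(\frac{277}{368} + 16685 \left(- \frac{1}{2808}\right)\right) + 14253 = \left(\frac{277}{368} - \frac{16685}{2808}\right) + 14253 = - \frac{670283}{129168} + 14253 = \frac{1840361221}{129168}$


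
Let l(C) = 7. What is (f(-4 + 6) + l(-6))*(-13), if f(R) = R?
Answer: -117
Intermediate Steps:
(f(-4 + 6) + l(-6))*(-13) = ((-4 + 6) + 7)*(-13) = (2 + 7)*(-13) = 9*(-13) = -117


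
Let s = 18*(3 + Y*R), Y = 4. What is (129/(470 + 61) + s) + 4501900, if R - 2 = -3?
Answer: 796833157/177 ≈ 4.5019e+6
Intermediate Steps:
R = -1 (R = 2 - 3 = -1)
s = -18 (s = 18*(3 + 4*(-1)) = 18*(3 - 4) = 18*(-1) = -18)
(129/(470 + 61) + s) + 4501900 = (129/(470 + 61) - 18) + 4501900 = (129/531 - 18) + 4501900 = ((1/531)*129 - 18) + 4501900 = (43/177 - 18) + 4501900 = -3143/177 + 4501900 = 796833157/177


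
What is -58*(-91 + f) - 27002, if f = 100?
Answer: -27524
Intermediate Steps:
-58*(-91 + f) - 27002 = -58*(-91 + 100) - 27002 = -58*9 - 27002 = -522 - 27002 = -27524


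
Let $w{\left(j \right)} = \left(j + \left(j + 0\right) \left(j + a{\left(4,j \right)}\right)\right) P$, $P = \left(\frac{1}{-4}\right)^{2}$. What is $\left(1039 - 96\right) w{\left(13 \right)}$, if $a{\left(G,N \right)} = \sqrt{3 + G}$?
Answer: $\frac{85813}{8} + \frac{12259 \sqrt{7}}{16} \approx 12754.0$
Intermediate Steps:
$P = \frac{1}{16}$ ($P = \left(- \frac{1}{4}\right)^{2} = \frac{1}{16} \approx 0.0625$)
$w{\left(j \right)} = \frac{j}{16} + \frac{j \left(j + \sqrt{7}\right)}{16}$ ($w{\left(j \right)} = \left(j + \left(j + 0\right) \left(j + \sqrt{3 + 4}\right)\right) \frac{1}{16} = \left(j + j \left(j + \sqrt{7}\right)\right) \frac{1}{16} = \frac{j}{16} + \frac{j \left(j + \sqrt{7}\right)}{16}$)
$\left(1039 - 96\right) w{\left(13 \right)} = \left(1039 - 96\right) \frac{1}{16} \cdot 13 \left(1 + 13 + \sqrt{7}\right) = \left(1039 - 96\right) \frac{1}{16} \cdot 13 \left(14 + \sqrt{7}\right) = 943 \left(\frac{91}{8} + \frac{13 \sqrt{7}}{16}\right) = \frac{85813}{8} + \frac{12259 \sqrt{7}}{16}$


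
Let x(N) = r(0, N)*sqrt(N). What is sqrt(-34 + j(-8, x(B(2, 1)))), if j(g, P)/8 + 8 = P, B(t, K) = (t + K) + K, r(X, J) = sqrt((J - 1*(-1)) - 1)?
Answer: I*sqrt(66) ≈ 8.124*I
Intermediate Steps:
r(X, J) = sqrt(J) (r(X, J) = sqrt((J + 1) - 1) = sqrt((1 + J) - 1) = sqrt(J))
B(t, K) = t + 2*K (B(t, K) = (K + t) + K = t + 2*K)
x(N) = N (x(N) = sqrt(N)*sqrt(N) = N)
j(g, P) = -64 + 8*P
sqrt(-34 + j(-8, x(B(2, 1)))) = sqrt(-34 + (-64 + 8*(2 + 2*1))) = sqrt(-34 + (-64 + 8*(2 + 2))) = sqrt(-34 + (-64 + 8*4)) = sqrt(-34 + (-64 + 32)) = sqrt(-34 - 32) = sqrt(-66) = I*sqrt(66)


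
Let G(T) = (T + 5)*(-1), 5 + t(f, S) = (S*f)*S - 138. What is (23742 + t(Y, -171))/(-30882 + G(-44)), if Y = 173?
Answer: -5082292/30843 ≈ -164.78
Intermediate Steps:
t(f, S) = -143 + f*S**2 (t(f, S) = -5 + ((S*f)*S - 138) = -5 + (f*S**2 - 138) = -5 + (-138 + f*S**2) = -143 + f*S**2)
G(T) = -5 - T (G(T) = (5 + T)*(-1) = -5 - T)
(23742 + t(Y, -171))/(-30882 + G(-44)) = (23742 + (-143 + 173*(-171)**2))/(-30882 + (-5 - 1*(-44))) = (23742 + (-143 + 173*29241))/(-30882 + (-5 + 44)) = (23742 + (-143 + 5058693))/(-30882 + 39) = (23742 + 5058550)/(-30843) = 5082292*(-1/30843) = -5082292/30843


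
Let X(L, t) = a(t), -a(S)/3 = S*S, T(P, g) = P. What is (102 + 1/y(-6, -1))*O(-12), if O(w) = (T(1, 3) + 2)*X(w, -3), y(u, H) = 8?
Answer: -66177/8 ≈ -8272.1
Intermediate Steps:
a(S) = -3*S² (a(S) = -3*S*S = -3*S²)
X(L, t) = -3*t²
O(w) = -81 (O(w) = (1 + 2)*(-3*(-3)²) = 3*(-3*9) = 3*(-27) = -81)
(102 + 1/y(-6, -1))*O(-12) = (102 + 1/8)*(-81) = (102 + ⅛)*(-81) = (817/8)*(-81) = -66177/8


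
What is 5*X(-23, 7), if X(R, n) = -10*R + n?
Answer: 1185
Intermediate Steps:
X(R, n) = n - 10*R
5*X(-23, 7) = 5*(7 - 10*(-23)) = 5*(7 + 230) = 5*237 = 1185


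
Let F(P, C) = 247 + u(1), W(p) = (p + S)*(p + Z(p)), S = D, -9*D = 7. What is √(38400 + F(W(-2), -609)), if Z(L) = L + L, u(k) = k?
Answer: 2*√9662 ≈ 196.59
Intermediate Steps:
Z(L) = 2*L
D = -7/9 (D = -⅑*7 = -7/9 ≈ -0.77778)
S = -7/9 ≈ -0.77778
W(p) = 3*p*(-7/9 + p) (W(p) = (p - 7/9)*(p + 2*p) = (-7/9 + p)*(3*p) = 3*p*(-7/9 + p))
F(P, C) = 248 (F(P, C) = 247 + 1 = 248)
√(38400 + F(W(-2), -609)) = √(38400 + 248) = √38648 = 2*√9662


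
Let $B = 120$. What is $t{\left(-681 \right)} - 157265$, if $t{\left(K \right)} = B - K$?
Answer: $-156464$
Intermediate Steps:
$t{\left(K \right)} = 120 - K$
$t{\left(-681 \right)} - 157265 = \left(120 - -681\right) - 157265 = \left(120 + 681\right) - 157265 = 801 - 157265 = -156464$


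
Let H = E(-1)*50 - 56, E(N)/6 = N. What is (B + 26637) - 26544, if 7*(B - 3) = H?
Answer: 316/7 ≈ 45.143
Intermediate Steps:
E(N) = 6*N
H = -356 (H = (6*(-1))*50 - 56 = -6*50 - 56 = -300 - 56 = -356)
B = -335/7 (B = 3 + (⅐)*(-356) = 3 - 356/7 = -335/7 ≈ -47.857)
(B + 26637) - 26544 = (-335/7 + 26637) - 26544 = 186124/7 - 26544 = 316/7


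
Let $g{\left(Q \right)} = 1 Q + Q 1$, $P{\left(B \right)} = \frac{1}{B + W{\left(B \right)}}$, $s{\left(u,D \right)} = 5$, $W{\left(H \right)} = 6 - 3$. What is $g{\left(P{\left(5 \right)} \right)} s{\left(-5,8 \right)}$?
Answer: $\frac{5}{4} \approx 1.25$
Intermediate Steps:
$W{\left(H \right)} = 3$
$P{\left(B \right)} = \frac{1}{3 + B}$ ($P{\left(B \right)} = \frac{1}{B + 3} = \frac{1}{3 + B}$)
$g{\left(Q \right)} = 2 Q$ ($g{\left(Q \right)} = Q + Q = 2 Q$)
$g{\left(P{\left(5 \right)} \right)} s{\left(-5,8 \right)} = \frac{2}{3 + 5} \cdot 5 = \frac{2}{8} \cdot 5 = 2 \cdot \frac{1}{8} \cdot 5 = \frac{1}{4} \cdot 5 = \frac{5}{4}$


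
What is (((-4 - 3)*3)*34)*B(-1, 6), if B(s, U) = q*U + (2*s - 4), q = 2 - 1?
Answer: 0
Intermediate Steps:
q = 1
B(s, U) = -4 + U + 2*s (B(s, U) = 1*U + (2*s - 4) = U + (-4 + 2*s) = -4 + U + 2*s)
(((-4 - 3)*3)*34)*B(-1, 6) = (((-4 - 3)*3)*34)*(-4 + 6 + 2*(-1)) = (-7*3*34)*(-4 + 6 - 2) = -21*34*0 = -714*0 = 0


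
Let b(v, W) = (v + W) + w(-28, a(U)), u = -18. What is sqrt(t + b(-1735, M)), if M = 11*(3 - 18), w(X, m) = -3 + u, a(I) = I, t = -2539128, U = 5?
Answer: I*sqrt(2541049) ≈ 1594.1*I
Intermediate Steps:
w(X, m) = -21 (w(X, m) = -3 - 18 = -21)
M = -165 (M = 11*(-15) = -165)
b(v, W) = -21 + W + v (b(v, W) = (v + W) - 21 = (W + v) - 21 = -21 + W + v)
sqrt(t + b(-1735, M)) = sqrt(-2539128 + (-21 - 165 - 1735)) = sqrt(-2539128 - 1921) = sqrt(-2541049) = I*sqrt(2541049)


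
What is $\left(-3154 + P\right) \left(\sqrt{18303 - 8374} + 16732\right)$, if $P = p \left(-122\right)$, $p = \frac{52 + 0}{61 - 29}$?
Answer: $-56089847 - \frac{13409 \sqrt{9929}}{4} \approx -5.6424 \cdot 10^{7}$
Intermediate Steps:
$p = \frac{13}{8}$ ($p = \frac{52}{32} = 52 \cdot \frac{1}{32} = \frac{13}{8} \approx 1.625$)
$P = - \frac{793}{4}$ ($P = \frac{13}{8} \left(-122\right) = - \frac{793}{4} \approx -198.25$)
$\left(-3154 + P\right) \left(\sqrt{18303 - 8374} + 16732\right) = \left(-3154 - \frac{793}{4}\right) \left(\sqrt{18303 - 8374} + 16732\right) = - \frac{13409 \left(\sqrt{9929} + 16732\right)}{4} = - \frac{13409 \left(16732 + \sqrt{9929}\right)}{4} = -56089847 - \frac{13409 \sqrt{9929}}{4}$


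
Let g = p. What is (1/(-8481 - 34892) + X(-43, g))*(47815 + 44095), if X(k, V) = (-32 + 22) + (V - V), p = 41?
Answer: -39864216210/43373 ≈ -9.1910e+5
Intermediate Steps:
g = 41
X(k, V) = -10 (X(k, V) = -10 + 0 = -10)
(1/(-8481 - 34892) + X(-43, g))*(47815 + 44095) = (1/(-8481 - 34892) - 10)*(47815 + 44095) = (1/(-43373) - 10)*91910 = (-1/43373 - 10)*91910 = -433731/43373*91910 = -39864216210/43373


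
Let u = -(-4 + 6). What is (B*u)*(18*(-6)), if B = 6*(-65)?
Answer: -84240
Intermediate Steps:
B = -390
u = -2 (u = -1*2 = -2)
(B*u)*(18*(-6)) = (-390*(-2))*(18*(-6)) = 780*(-108) = -84240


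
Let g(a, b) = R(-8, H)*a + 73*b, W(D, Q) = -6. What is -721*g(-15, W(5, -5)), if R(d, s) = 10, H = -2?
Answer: 423948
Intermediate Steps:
g(a, b) = 10*a + 73*b
-721*g(-15, W(5, -5)) = -721*(10*(-15) + 73*(-6)) = -721*(-150 - 438) = -721*(-588) = 423948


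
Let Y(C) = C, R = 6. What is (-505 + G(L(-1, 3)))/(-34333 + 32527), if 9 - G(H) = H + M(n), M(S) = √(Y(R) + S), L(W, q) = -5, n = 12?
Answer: 491/1806 + √2/602 ≈ 0.27422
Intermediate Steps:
M(S) = √(6 + S)
G(H) = 9 - H - 3*√2 (G(H) = 9 - (H + √(6 + 12)) = 9 - (H + √18) = 9 - (H + 3*√2) = 9 + (-H - 3*√2) = 9 - H - 3*√2)
(-505 + G(L(-1, 3)))/(-34333 + 32527) = (-505 + (9 - 1*(-5) - 3*√2))/(-34333 + 32527) = (-505 + (9 + 5 - 3*√2))/(-1806) = (-505 + (14 - 3*√2))*(-1/1806) = (-491 - 3*√2)*(-1/1806) = 491/1806 + √2/602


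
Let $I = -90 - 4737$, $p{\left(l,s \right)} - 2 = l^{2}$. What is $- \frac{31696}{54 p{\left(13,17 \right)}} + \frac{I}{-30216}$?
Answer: $- \frac{152192303}{46502424} \approx -3.2728$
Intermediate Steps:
$p{\left(l,s \right)} = 2 + l^{2}$
$I = -4827$
$- \frac{31696}{54 p{\left(13,17 \right)}} + \frac{I}{-30216} = - \frac{31696}{54 \left(2 + 13^{2}\right)} - \frac{4827}{-30216} = - \frac{31696}{54 \left(2 + 169\right)} - - \frac{1609}{10072} = - \frac{31696}{54 \cdot 171} + \frac{1609}{10072} = - \frac{31696}{9234} + \frac{1609}{10072} = \left(-31696\right) \frac{1}{9234} + \frac{1609}{10072} = - \frac{15848}{4617} + \frac{1609}{10072} = - \frac{152192303}{46502424}$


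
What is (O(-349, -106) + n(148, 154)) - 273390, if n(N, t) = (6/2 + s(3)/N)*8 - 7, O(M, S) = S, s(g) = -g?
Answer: -10118729/37 ≈ -2.7348e+5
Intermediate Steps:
n(N, t) = 17 - 24/N (n(N, t) = (6/2 + (-1*3)/N)*8 - 7 = (6*(½) - 3/N)*8 - 7 = (3 - 3/N)*8 - 7 = (24 - 24/N) - 7 = 17 - 24/N)
(O(-349, -106) + n(148, 154)) - 273390 = (-106 + (17 - 24/148)) - 273390 = (-106 + (17 - 24*1/148)) - 273390 = (-106 + (17 - 6/37)) - 273390 = (-106 + 623/37) - 273390 = -3299/37 - 273390 = -10118729/37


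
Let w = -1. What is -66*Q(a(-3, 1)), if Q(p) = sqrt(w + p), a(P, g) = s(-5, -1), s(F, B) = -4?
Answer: -66*I*sqrt(5) ≈ -147.58*I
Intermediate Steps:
a(P, g) = -4
Q(p) = sqrt(-1 + p)
-66*Q(a(-3, 1)) = -66*sqrt(-1 - 4) = -66*I*sqrt(5)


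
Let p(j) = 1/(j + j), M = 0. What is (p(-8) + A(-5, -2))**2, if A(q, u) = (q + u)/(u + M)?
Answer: 3025/256 ≈ 11.816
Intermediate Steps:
A(q, u) = (q + u)/u (A(q, u) = (q + u)/(u + 0) = (q + u)/u)
p(j) = 1/(2*j)
(p(-8) + A(-5, -2))**2 = ((1/2)/(-8) + (-5 - 2)/(-2))**2 = ((1/2)*(-1/8) - 1/2*(-7))**2 = (-1/16 + 7/2)**2 = (55/16)**2 = 3025/256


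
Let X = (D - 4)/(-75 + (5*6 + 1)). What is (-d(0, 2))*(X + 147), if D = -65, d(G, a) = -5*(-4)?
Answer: -32685/11 ≈ -2971.4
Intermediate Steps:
d(G, a) = 20
X = 69/44 (X = (-65 - 4)/(-75 + (5*6 + 1)) = -69/(-75 + (30 + 1)) = -69/(-75 + 31) = -69/(-44) = -69*(-1/44) = 69/44 ≈ 1.5682)
(-d(0, 2))*(X + 147) = (-1*20)*(69/44 + 147) = -20*6537/44 = -32685/11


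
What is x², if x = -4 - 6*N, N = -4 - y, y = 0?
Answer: 400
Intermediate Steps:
N = -4 (N = -4 - 1*0 = -4 + 0 = -4)
x = 20 (x = -4 - 6*(-4) = -4 + 24 = 20)
x² = 20² = 400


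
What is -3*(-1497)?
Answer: 4491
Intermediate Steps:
-3*(-1497) = -1*(-4491) = 4491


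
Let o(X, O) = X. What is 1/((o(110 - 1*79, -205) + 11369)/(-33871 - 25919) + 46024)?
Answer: 1993/91725452 ≈ 2.1728e-5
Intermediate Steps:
1/((o(110 - 1*79, -205) + 11369)/(-33871 - 25919) + 46024) = 1/(((110 - 1*79) + 11369)/(-33871 - 25919) + 46024) = 1/(((110 - 79) + 11369)/(-59790) + 46024) = 1/((31 + 11369)*(-1/59790) + 46024) = 1/(11400*(-1/59790) + 46024) = 1/(-380/1993 + 46024) = 1/(91725452/1993) = 1993/91725452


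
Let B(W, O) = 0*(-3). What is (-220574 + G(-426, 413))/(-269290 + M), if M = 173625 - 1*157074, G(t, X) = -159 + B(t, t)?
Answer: 220733/252739 ≈ 0.87336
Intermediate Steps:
B(W, O) = 0
G(t, X) = -159 (G(t, X) = -159 + 0 = -159)
M = 16551 (M = 173625 - 157074 = 16551)
(-220574 + G(-426, 413))/(-269290 + M) = (-220574 - 159)/(-269290 + 16551) = -220733/(-252739) = -220733*(-1/252739) = 220733/252739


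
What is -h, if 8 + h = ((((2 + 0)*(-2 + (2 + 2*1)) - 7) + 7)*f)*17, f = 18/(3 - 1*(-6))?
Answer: -128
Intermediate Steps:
f = 2 (f = 18/(3 + 6) = 18/9 = 18*(1/9) = 2)
h = 128 (h = -8 + ((((2 + 0)*(-2 + (2 + 2*1)) - 7) + 7)*2)*17 = -8 + (((2*(-2 + (2 + 2)) - 7) + 7)*2)*17 = -8 + (((2*(-2 + 4) - 7) + 7)*2)*17 = -8 + (((2*2 - 7) + 7)*2)*17 = -8 + (((4 - 7) + 7)*2)*17 = -8 + ((-3 + 7)*2)*17 = -8 + (4*2)*17 = -8 + 8*17 = -8 + 136 = 128)
-h = -1*128 = -128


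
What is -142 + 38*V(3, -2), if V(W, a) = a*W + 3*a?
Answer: -598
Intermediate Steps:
V(W, a) = 3*a + W*a (V(W, a) = W*a + 3*a = 3*a + W*a)
-142 + 38*V(3, -2) = -142 + 38*(-2*(3 + 3)) = -142 + 38*(-2*6) = -142 + 38*(-12) = -142 - 456 = -598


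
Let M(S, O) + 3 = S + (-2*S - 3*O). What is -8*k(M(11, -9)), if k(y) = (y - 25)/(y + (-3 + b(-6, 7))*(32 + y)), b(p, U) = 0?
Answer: -48/61 ≈ -0.78689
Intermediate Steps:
M(S, O) = -3 - S - 3*O (M(S, O) = -3 + (S + (-2*S - 3*O)) = -3 + (S + (-3*O - 2*S)) = -3 + (-S - 3*O) = -3 - S - 3*O)
k(y) = (-25 + y)/(-96 - 2*y) (k(y) = (y - 25)/(y + (-3 + 0)*(32 + y)) = (-25 + y)/(y - 3*(32 + y)) = (-25 + y)/(y + (-96 - 3*y)) = (-25 + y)/(-96 - 2*y))
-8*k(M(11, -9)) = -4*(25 - (-3 - 1*11 - 3*(-9)))/(48 + (-3 - 1*11 - 3*(-9))) = -4*(25 - (-3 - 11 + 27))/(48 + (-3 - 11 + 27)) = -4*(25 - 1*13)/(48 + 13) = -4*(25 - 13)/61 = -4*12/61 = -8*6/61 = -48/61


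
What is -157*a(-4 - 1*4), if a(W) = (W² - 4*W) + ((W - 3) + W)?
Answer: -12089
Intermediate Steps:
a(W) = -3 + W² - 2*W (a(W) = (W² - 4*W) + ((-3 + W) + W) = (W² - 4*W) + (-3 + 2*W) = -3 + W² - 2*W)
-157*a(-4 - 1*4) = -157*(-3 + (-4 - 1*4)² - 2*(-4 - 1*4)) = -157*(-3 + (-4 - 4)² - 2*(-4 - 4)) = -157*(-3 + (-8)² - 2*(-8)) = -157*(-3 + 64 + 16) = -157*77 = -12089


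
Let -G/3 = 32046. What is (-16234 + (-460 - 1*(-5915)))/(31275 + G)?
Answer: 3593/21621 ≈ 0.16618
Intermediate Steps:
G = -96138 (G = -3*32046 = -96138)
(-16234 + (-460 - 1*(-5915)))/(31275 + G) = (-16234 + (-460 - 1*(-5915)))/(31275 - 96138) = (-16234 + (-460 + 5915))/(-64863) = (-16234 + 5455)*(-1/64863) = -10779*(-1/64863) = 3593/21621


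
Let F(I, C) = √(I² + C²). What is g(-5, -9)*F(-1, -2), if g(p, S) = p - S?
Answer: 4*√5 ≈ 8.9443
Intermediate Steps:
F(I, C) = √(C² + I²)
g(-5, -9)*F(-1, -2) = (-5 - 1*(-9))*√((-2)² + (-1)²) = (-5 + 9)*√(4 + 1) = 4*√5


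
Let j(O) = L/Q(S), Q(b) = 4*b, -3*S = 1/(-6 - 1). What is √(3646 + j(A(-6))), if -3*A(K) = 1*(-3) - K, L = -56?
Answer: 2*√838 ≈ 57.896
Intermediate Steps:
A(K) = 1 + K/3 (A(K) = -(1*(-3) - K)/3 = -(-3 - K)/3 = 1 + K/3)
S = 1/21 (S = -1/(3*(-6 - 1)) = -⅓/(-7) = -⅓*(-⅐) = 1/21 ≈ 0.047619)
j(O) = -294 (j(O) = -56/(4*(1/21)) = -56/4/21 = -56*21/4 = -294)
√(3646 + j(A(-6))) = √(3646 - 294) = √3352 = 2*√838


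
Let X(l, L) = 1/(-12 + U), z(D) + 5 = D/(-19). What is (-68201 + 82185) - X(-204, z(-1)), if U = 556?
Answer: 7607295/544 ≈ 13984.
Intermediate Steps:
z(D) = -5 - D/19 (z(D) = -5 + D/(-19) = -5 + D*(-1/19) = -5 - D/19)
X(l, L) = 1/544 (X(l, L) = 1/(-12 + 556) = 1/544)
(-68201 + 82185) - X(-204, z(-1)) = (-68201 + 82185) - 1*1/544 = 13984 - 1/544 = 7607295/544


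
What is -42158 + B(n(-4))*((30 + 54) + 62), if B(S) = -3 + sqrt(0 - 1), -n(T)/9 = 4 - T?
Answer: -42596 + 146*I ≈ -42596.0 + 146.0*I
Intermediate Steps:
n(T) = -36 + 9*T (n(T) = -9*(4 - T) = -36 + 9*T)
B(S) = -3 + I (B(S) = -3 + sqrt(-1) = -3 + I)
-42158 + B(n(-4))*((30 + 54) + 62) = -42158 + (-3 + I)*((30 + 54) + 62) = -42158 + (-3 + I)*(84 + 62) = -42158 + (-3 + I)*146 = -42158 + (-438 + 146*I) = -42596 + 146*I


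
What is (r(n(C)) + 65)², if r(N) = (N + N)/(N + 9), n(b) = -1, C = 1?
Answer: 67081/16 ≈ 4192.6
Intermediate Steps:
r(N) = 2*N/(9 + N) (r(N) = (2*N)/(9 + N) = 2*N/(9 + N))
(r(n(C)) + 65)² = (2*(-1)/(9 - 1) + 65)² = (2*(-1)/8 + 65)² = (2*(-1)*(⅛) + 65)² = (-¼ + 65)² = (259/4)² = 67081/16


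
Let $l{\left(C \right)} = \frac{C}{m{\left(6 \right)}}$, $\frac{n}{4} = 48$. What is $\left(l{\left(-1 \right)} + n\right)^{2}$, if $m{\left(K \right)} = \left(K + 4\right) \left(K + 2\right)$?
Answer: $\frac{235898881}{6400} \approx 36859.0$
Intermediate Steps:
$n = 192$ ($n = 4 \cdot 48 = 192$)
$m{\left(K \right)} = \left(2 + K\right) \left(4 + K\right)$ ($m{\left(K \right)} = \left(4 + K\right) \left(2 + K\right) = \left(2 + K\right) \left(4 + K\right)$)
$l{\left(C \right)} = \frac{C}{80}$ ($l{\left(C \right)} = \frac{C}{8 + 6^{2} + 6 \cdot 6} = \frac{C}{8 + 36 + 36} = \frac{C}{80}$)
$\left(l{\left(-1 \right)} + n\right)^{2} = \left(\frac{1}{80} \left(-1\right) + 192\right)^{2} = \left(- \frac{1}{80} + 192\right)^{2} = \left(\frac{15359}{80}\right)^{2} = \frac{235898881}{6400}$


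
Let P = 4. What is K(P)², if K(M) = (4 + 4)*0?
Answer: 0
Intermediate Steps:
K(M) = 0 (K(M) = 8*0 = 0)
K(P)² = 0² = 0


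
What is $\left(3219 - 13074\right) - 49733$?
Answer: $-59588$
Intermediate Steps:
$\left(3219 - 13074\right) - 49733 = -9855 - 49733 = -59588$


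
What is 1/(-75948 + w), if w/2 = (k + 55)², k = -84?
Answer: -1/74266 ≈ -1.3465e-5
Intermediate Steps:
w = 1682 (w = 2*(-84 + 55)² = 2*(-29)² = 2*841 = 1682)
1/(-75948 + w) = 1/(-75948 + 1682) = 1/(-74266) = -1/74266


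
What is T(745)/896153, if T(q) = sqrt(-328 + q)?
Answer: sqrt(417)/896153 ≈ 2.2787e-5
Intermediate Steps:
T(745)/896153 = sqrt(-328 + 745)/896153 = sqrt(417)*(1/896153) = sqrt(417)/896153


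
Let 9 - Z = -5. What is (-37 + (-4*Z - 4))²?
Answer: 9409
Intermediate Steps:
Z = 14 (Z = 9 - 1*(-5) = 9 + 5 = 14)
(-37 + (-4*Z - 4))² = (-37 + (-4*14 - 4))² = (-37 + (-56 - 4))² = (-37 - 60)² = (-97)² = 9409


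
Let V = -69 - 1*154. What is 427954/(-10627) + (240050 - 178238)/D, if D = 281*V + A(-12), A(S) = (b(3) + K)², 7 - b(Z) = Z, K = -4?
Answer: -27473757626/665919701 ≈ -41.257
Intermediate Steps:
V = -223 (V = -69 - 154 = -223)
b(Z) = 7 - Z
A(S) = 0 (A(S) = ((7 - 1*3) - 4)² = ((7 - 3) - 4)² = (4 - 4)² = 0² = 0)
D = -62663 (D = 281*(-223) + 0 = -62663 + 0 = -62663)
427954/(-10627) + (240050 - 178238)/D = 427954/(-10627) + (240050 - 178238)/(-62663) = 427954*(-1/10627) + 61812*(-1/62663) = -427954/10627 - 61812/62663 = -27473757626/665919701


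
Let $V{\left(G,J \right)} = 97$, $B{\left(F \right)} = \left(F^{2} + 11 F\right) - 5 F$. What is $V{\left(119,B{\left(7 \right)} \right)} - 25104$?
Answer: $-25007$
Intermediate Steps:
$B{\left(F \right)} = F^{2} + 6 F$
$V{\left(119,B{\left(7 \right)} \right)} - 25104 = 97 - 25104 = -25007$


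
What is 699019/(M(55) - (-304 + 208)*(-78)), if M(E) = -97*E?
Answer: -699019/12823 ≈ -54.513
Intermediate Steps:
699019/(M(55) - (-304 + 208)*(-78)) = 699019/(-97*55 - (-304 + 208)*(-78)) = 699019/(-5335 - (-96)*(-78)) = 699019/(-5335 - 1*7488) = 699019/(-5335 - 7488) = 699019/(-12823) = 699019*(-1/12823) = -699019/12823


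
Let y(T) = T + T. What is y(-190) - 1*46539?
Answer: -46919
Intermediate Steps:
y(T) = 2*T
y(-190) - 1*46539 = 2*(-190) - 1*46539 = -380 - 46539 = -46919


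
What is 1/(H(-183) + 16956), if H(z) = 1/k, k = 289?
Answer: 289/4900285 ≈ 5.8976e-5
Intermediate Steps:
H(z) = 1/289
1/(H(-183) + 16956) = 1/(1/289 + 16956) = 1/(4900285/289) = 289/4900285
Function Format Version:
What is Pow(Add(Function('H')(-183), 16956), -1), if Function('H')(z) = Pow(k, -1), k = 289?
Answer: Rational(289, 4900285) ≈ 5.8976e-5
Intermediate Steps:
Function('H')(z) = Rational(1, 289) (Function('H')(z) = Pow(289, -1) = Rational(1, 289))
Pow(Add(Function('H')(-183), 16956), -1) = Pow(Add(Rational(1, 289), 16956), -1) = Pow(Rational(4900285, 289), -1) = Rational(289, 4900285)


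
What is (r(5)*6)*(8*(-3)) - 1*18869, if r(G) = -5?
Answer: -18149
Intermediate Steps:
(r(5)*6)*(8*(-3)) - 1*18869 = (-5*6)*(8*(-3)) - 1*18869 = -30*(-24) - 18869 = 720 - 18869 = -18149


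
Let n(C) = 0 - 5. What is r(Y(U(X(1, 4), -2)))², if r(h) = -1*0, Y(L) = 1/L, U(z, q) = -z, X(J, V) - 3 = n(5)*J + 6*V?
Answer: 0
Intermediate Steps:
n(C) = -5
X(J, V) = 3 - 5*J + 6*V (X(J, V) = 3 + (-5*J + 6*V) = 3 - 5*J + 6*V)
r(h) = 0
r(Y(U(X(1, 4), -2)))² = 0² = 0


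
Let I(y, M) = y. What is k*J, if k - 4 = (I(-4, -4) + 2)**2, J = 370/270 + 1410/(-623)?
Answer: -120152/16821 ≈ -7.1430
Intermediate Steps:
J = -15019/16821 (J = 370*(1/270) + 1410*(-1/623) = 37/27 - 1410/623 = -15019/16821 ≈ -0.89287)
k = 8 (k = 4 + (-4 + 2)**2 = 4 + (-2)**2 = 4 + 4 = 8)
k*J = 8*(-15019/16821) = -120152/16821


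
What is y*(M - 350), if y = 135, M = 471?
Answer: 16335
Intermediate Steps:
y*(M - 350) = 135*(471 - 350) = 135*121 = 16335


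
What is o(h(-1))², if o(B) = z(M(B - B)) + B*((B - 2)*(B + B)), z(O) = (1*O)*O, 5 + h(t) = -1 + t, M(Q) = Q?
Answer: 777924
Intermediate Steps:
h(t) = -6 + t (h(t) = -5 + (-1 + t) = -6 + t)
z(O) = O² (z(O) = O*O = O²)
o(B) = 2*B²*(-2 + B) (o(B) = (B - B)² + B*((B - 2)*(B + B)) = 0² + B*((-2 + B)*(2*B)) = 0 + B*(2*B*(-2 + B)) = 0 + 2*B²*(-2 + B) = 2*B²*(-2 + B))
o(h(-1))² = (2*(-6 - 1)²*(-2 + (-6 - 1)))² = (2*(-7)²*(-2 - 7))² = (2*49*(-9))² = (-882)² = 777924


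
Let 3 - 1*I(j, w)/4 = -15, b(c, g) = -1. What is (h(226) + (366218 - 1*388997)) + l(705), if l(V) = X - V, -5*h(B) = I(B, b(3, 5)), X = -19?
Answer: -117587/5 ≈ -23517.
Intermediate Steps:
I(j, w) = 72 (I(j, w) = 12 - 4*(-15) = 12 + 60 = 72)
h(B) = -72/5 (h(B) = -1/5*72 = -72/5)
l(V) = -19 - V
(h(226) + (366218 - 1*388997)) + l(705) = (-72/5 + (366218 - 1*388997)) + (-19 - 1*705) = (-72/5 + (366218 - 388997)) + (-19 - 705) = (-72/5 - 22779) - 724 = -113967/5 - 724 = -117587/5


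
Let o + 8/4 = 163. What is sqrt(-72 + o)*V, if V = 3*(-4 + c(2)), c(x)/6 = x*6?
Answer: 204*sqrt(89) ≈ 1924.5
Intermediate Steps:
c(x) = 36*x (c(x) = 6*(x*6) = 6*(6*x) = 36*x)
o = 161 (o = -2 + 163 = 161)
V = 204 (V = 3*(-4 + 36*2) = 3*(-4 + 72) = 3*68 = 204)
sqrt(-72 + o)*V = sqrt(-72 + 161)*204 = sqrt(89)*204 = 204*sqrt(89)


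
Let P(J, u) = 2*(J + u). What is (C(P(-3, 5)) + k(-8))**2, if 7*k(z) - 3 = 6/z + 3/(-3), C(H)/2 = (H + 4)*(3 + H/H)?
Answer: 3229209/784 ≈ 4118.9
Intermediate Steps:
P(J, u) = 2*J + 2*u
C(H) = 32 + 8*H (C(H) = 2*((H + 4)*(3 + H/H)) = 2*((4 + H)*(3 + 1)) = 2*((4 + H)*4) = 2*(16 + 4*H) = 32 + 8*H)
k(z) = 2/7 + 6/(7*z) (k(z) = 3/7 + (6/z + 3/(-3))/7 = 3/7 + (6/z + 3*(-1/3))/7 = 3/7 + (6/z - 1)/7 = 3/7 + (-1 + 6/z)/7 = 3/7 + (-1/7 + 6/(7*z)) = 2/7 + 6/(7*z))
(C(P(-3, 5)) + k(-8))**2 = ((32 + 8*(2*(-3) + 2*5)) + (2/7)*(3 - 8)/(-8))**2 = ((32 + 8*(-6 + 10)) + (2/7)*(-1/8)*(-5))**2 = ((32 + 8*4) + 5/28)**2 = ((32 + 32) + 5/28)**2 = (64 + 5/28)**2 = (1797/28)**2 = 3229209/784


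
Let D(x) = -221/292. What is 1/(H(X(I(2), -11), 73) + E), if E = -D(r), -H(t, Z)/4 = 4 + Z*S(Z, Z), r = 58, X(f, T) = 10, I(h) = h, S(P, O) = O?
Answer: -292/6228723 ≈ -4.6880e-5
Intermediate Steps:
D(x) = -221/292 (D(x) = -221*1/292 = -221/292)
H(t, Z) = -16 - 4*Z² (H(t, Z) = -4*(4 + Z*Z) = -4*(4 + Z²) = -16 - 4*Z²)
E = 221/292 (E = -1*(-221/292) = 221/292 ≈ 0.75685)
1/(H(X(I(2), -11), 73) + E) = 1/((-16 - 4*73²) + 221/292) = 1/((-16 - 4*5329) + 221/292) = 1/((-16 - 21316) + 221/292) = 1/(-21332 + 221/292) = 1/(-6228723/292) = -292/6228723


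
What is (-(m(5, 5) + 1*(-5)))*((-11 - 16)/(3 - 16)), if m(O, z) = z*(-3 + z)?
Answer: -135/13 ≈ -10.385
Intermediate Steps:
(-(m(5, 5) + 1*(-5)))*((-11 - 16)/(3 - 16)) = (-(5*(-3 + 5) + 1*(-5)))*((-11 - 16)/(3 - 16)) = (-(5*2 - 5))*(-27/(-13)) = (-(10 - 5))*(-27*(-1/13)) = -1*5*(27/13) = -5*27/13 = -135/13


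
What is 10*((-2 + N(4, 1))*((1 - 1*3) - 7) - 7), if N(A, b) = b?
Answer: 20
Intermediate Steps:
10*((-2 + N(4, 1))*((1 - 1*3) - 7) - 7) = 10*((-2 + 1)*((1 - 1*3) - 7) - 7) = 10*(-((1 - 3) - 7) - 7) = 10*(-(-2 - 7) - 7) = 10*(-1*(-9) - 7) = 10*(9 - 7) = 10*2 = 20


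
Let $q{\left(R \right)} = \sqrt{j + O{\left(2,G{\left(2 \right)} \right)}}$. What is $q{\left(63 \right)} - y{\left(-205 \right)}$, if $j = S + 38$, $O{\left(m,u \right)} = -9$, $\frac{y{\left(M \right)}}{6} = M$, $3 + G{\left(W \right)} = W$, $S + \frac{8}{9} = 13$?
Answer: $1230 + \frac{\sqrt{370}}{3} \approx 1236.4$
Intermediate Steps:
$S = \frac{109}{9}$ ($S = - \frac{8}{9} + 13 = \frac{109}{9} \approx 12.111$)
$G{\left(W \right)} = -3 + W$
$y{\left(M \right)} = 6 M$
$j = \frac{451}{9}$ ($j = \frac{109}{9} + 38 = \frac{451}{9} \approx 50.111$)
$q{\left(R \right)} = \frac{\sqrt{370}}{3}$ ($q{\left(R \right)} = \sqrt{\frac{451}{9} - 9} = \sqrt{\frac{370}{9}} = \frac{\sqrt{370}}{3}$)
$q{\left(63 \right)} - y{\left(-205 \right)} = \frac{\sqrt{370}}{3} - 6 \left(-205\right) = \frac{\sqrt{370}}{3} - -1230 = \frac{\sqrt{370}}{3} + 1230 = 1230 + \frac{\sqrt{370}}{3}$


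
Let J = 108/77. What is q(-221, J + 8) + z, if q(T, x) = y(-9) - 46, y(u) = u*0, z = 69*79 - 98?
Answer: 5307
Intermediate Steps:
J = 108/77 (J = 108*(1/77) = 108/77 ≈ 1.4026)
z = 5353 (z = 5451 - 98 = 5353)
y(u) = 0
q(T, x) = -46 (q(T, x) = 0 - 46 = -46)
q(-221, J + 8) + z = -46 + 5353 = 5307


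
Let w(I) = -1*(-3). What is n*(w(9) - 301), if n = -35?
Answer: 10430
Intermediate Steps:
w(I) = 3
n*(w(9) - 301) = -35*(3 - 301) = -35*(-298) = 10430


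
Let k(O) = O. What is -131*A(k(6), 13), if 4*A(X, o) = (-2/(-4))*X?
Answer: -393/4 ≈ -98.250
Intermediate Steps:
A(X, o) = X/8 (A(X, o) = ((-2/(-4))*X)/4 = ((-2*(-1/4))*X)/4 = (X/2)/4 = X/8)
-131*A(k(6), 13) = -131*6/8 = -131*3/4 = -393/4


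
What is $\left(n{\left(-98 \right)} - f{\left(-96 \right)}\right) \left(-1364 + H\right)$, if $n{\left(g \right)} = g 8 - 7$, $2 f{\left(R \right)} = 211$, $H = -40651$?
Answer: $\frac{75332895}{2} \approx 3.7666 \cdot 10^{7}$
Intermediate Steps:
$f{\left(R \right)} = \frac{211}{2}$ ($f{\left(R \right)} = \frac{1}{2} \cdot 211 = \frac{211}{2}$)
$n{\left(g \right)} = -7 + 8 g$ ($n{\left(g \right)} = 8 g - 7 = -7 + 8 g$)
$\left(n{\left(-98 \right)} - f{\left(-96 \right)}\right) \left(-1364 + H\right) = \left(\left(-7 + 8 \left(-98\right)\right) - \frac{211}{2}\right) \left(-1364 - 40651\right) = \left(\left(-7 - 784\right) - \frac{211}{2}\right) \left(-42015\right) = \left(-791 - \frac{211}{2}\right) \left(-42015\right) = \left(- \frac{1793}{2}\right) \left(-42015\right) = \frac{75332895}{2}$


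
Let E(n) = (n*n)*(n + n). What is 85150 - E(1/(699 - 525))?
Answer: 224286121799/2634012 ≈ 85150.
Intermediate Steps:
E(n) = 2*n³ (E(n) = n²*(2*n) = 2*n³)
85150 - E(1/(699 - 525)) = 85150 - 2*(1/(699 - 525))³ = 85150 - 2*(1/174)³ = 85150 - 2/5268024 = 85150 - 1*1/2634012 = 85150 - 1/2634012 = 224286121799/2634012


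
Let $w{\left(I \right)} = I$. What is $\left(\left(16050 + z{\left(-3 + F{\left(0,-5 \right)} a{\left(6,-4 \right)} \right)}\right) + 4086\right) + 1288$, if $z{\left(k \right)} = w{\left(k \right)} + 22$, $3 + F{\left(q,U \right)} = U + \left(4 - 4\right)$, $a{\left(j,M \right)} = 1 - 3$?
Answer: $21459$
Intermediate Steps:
$a{\left(j,M \right)} = -2$ ($a{\left(j,M \right)} = 1 - 3 = -2$)
$F{\left(q,U \right)} = -3 + U$ ($F{\left(q,U \right)} = -3 + \left(U + \left(4 - 4\right)\right) = -3 + \left(U + 0\right) = -3 + U$)
$z{\left(k \right)} = 22 + k$ ($z{\left(k \right)} = k + 22 = 22 + k$)
$\left(\left(16050 + z{\left(-3 + F{\left(0,-5 \right)} a{\left(6,-4 \right)} \right)}\right) + 4086\right) + 1288 = \left(\left(16050 + \left(22 - \left(3 - \left(-3 - 5\right) \left(-2\right)\right)\right)\right) + 4086\right) + 1288 = \left(\left(16050 + \left(22 - -13\right)\right) + 4086\right) + 1288 = \left(\left(16050 + \left(22 + \left(-3 + 16\right)\right)\right) + 4086\right) + 1288 = \left(\left(16050 + \left(22 + 13\right)\right) + 4086\right) + 1288 = \left(\left(16050 + 35\right) + 4086\right) + 1288 = \left(16085 + 4086\right) + 1288 = 20171 + 1288 = 21459$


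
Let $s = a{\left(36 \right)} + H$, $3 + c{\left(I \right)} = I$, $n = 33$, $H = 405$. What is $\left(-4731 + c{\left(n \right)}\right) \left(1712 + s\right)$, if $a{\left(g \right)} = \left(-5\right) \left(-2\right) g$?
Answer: $-11644377$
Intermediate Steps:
$c{\left(I \right)} = -3 + I$
$a{\left(g \right)} = 10 g$
$s = 765$ ($s = 10 \cdot 36 + 405 = 360 + 405 = 765$)
$\left(-4731 + c{\left(n \right)}\right) \left(1712 + s\right) = \left(-4731 + \left(-3 + 33\right)\right) \left(1712 + 765\right) = \left(-4731 + 30\right) 2477 = \left(-4701\right) 2477 = -11644377$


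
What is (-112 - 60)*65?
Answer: -11180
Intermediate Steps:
(-112 - 60)*65 = -172*65 = -11180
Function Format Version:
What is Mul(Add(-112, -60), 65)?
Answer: -11180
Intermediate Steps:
Mul(Add(-112, -60), 65) = Mul(-172, 65) = -11180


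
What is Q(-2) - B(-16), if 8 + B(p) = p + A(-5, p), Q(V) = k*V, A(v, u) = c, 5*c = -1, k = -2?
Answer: 141/5 ≈ 28.200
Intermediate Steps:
c = -⅕ (c = (⅕)*(-1) = -⅕ ≈ -0.20000)
A(v, u) = -⅕
Q(V) = -2*V
B(p) = -41/5 + p (B(p) = -8 + (p - ⅕) = -8 + (-⅕ + p) = -41/5 + p)
Q(-2) - B(-16) = -2*(-2) - (-41/5 - 16) = 4 - 1*(-121/5) = 4 + 121/5 = 141/5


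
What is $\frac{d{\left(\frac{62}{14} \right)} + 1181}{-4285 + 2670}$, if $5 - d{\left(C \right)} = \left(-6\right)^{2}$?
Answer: $- \frac{230}{323} \approx -0.71207$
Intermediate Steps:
$d{\left(C \right)} = -31$ ($d{\left(C \right)} = 5 - \left(-6\right)^{2} = 5 - 36 = -31$)
$\frac{d{\left(\frac{62}{14} \right)} + 1181}{-4285 + 2670} = \frac{-31 + 1181}{-4285 + 2670} = \frac{1150}{-1615} = 1150 \left(- \frac{1}{1615}\right) = - \frac{230}{323}$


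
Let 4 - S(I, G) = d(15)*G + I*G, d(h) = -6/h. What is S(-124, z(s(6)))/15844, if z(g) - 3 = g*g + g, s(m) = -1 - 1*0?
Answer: 943/39610 ≈ 0.023807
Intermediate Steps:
s(m) = -1 (s(m) = -1 + 0 = -1)
z(g) = 3 + g + g² (z(g) = 3 + (g*g + g) = 3 + (g² + g) = 3 + (g + g²) = 3 + g + g²)
S(I, G) = 4 + 2*G/5 - G*I (S(I, G) = 4 - ((-6/15)*G + I*G) = 4 - ((-6*1/15)*G + G*I) = 4 - (-2*G/5 + G*I) = 4 + (2*G/5 - G*I) = 4 + 2*G/5 - G*I)
S(-124, z(s(6)))/15844 = (4 + 2*(3 - 1 + (-1)²)/5 - 1*(3 - 1 + (-1)²)*(-124))/15844 = (4 + 2*(3 - 1 + 1)/5 - 1*(3 - 1 + 1)*(-124))*(1/15844) = (4 + (⅖)*3 - 1*3*(-124))*(1/15844) = (4 + 6/5 + 372)*(1/15844) = (1886/5)*(1/15844) = 943/39610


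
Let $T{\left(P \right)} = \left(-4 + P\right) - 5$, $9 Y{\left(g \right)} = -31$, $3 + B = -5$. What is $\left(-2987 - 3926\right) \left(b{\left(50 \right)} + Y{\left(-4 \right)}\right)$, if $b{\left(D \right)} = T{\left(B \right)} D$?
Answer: $\frac{53098753}{9} \approx 5.8999 \cdot 10^{6}$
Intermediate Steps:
$B = -8$ ($B = -3 - 5 = -8$)
$Y{\left(g \right)} = - \frac{31}{9}$ ($Y{\left(g \right)} = \frac{1}{9} \left(-31\right) = - \frac{31}{9}$)
$T{\left(P \right)} = -9 + P$
$b{\left(D \right)} = - 17 D$ ($b{\left(D \right)} = \left(-9 - 8\right) D = - 17 D$)
$\left(-2987 - 3926\right) \left(b{\left(50 \right)} + Y{\left(-4 \right)}\right) = \left(-2987 - 3926\right) \left(\left(-17\right) 50 - \frac{31}{9}\right) = - 6913 \left(-850 - \frac{31}{9}\right) = \left(-6913\right) \left(- \frac{7681}{9}\right) = \frac{53098753}{9}$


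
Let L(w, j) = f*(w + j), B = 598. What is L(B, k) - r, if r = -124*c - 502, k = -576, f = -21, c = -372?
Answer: -46088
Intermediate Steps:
L(w, j) = -21*j - 21*w (L(w, j) = -21*(w + j) = -21*(j + w) = -21*j - 21*w)
r = 45626 (r = -124*(-372) - 502 = 46128 - 502 = 45626)
L(B, k) - r = (-21*(-576) - 21*598) - 1*45626 = (12096 - 12558) - 45626 = -462 - 45626 = -46088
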